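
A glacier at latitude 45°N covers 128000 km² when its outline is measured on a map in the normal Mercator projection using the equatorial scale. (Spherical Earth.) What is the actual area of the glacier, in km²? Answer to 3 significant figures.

64000 km²

For Mercator, h = k = sec φ (a conformal cylindrical projection has a single point scale, 1/cos φ).
Areal scale = k² = sec²φ = 1/cos²(45°) = 1/0.7071² = 2.000.
True area = apparent / (areal scale) = 128000 / 2.000 ≈ 64000 km².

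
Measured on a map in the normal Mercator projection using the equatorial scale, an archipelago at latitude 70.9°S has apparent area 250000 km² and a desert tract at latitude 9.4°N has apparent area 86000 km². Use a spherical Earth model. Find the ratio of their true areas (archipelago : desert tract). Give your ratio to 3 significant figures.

0.320

Since Mercator area scale is 1/cos²φ, the true area equals the apparent area multiplied by cos²φ.
True area of archipelago: 250000 × cos²(70.9°) = 250000 × 0.1071 = 26770 km².
True area of desert tract: 86000 × cos²(9.4°) = 86000 × 0.9733 = 83710 km².
Ratio = 26770 / 83710 ≈ 0.320.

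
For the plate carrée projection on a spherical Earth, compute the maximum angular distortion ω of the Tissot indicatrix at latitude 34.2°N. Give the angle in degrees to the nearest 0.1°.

10.9°

For the equirectangular projection with φ₀ = 0 (plate carrée), h = 1 along meridians and k = sec φ along parallels.
At 34.2°: h = 1.000, k = 1.209; principal scales a = 1.209, b = 1.000.
sin(ω/2) = (a − b)/(a + b) = 0.2091/2.209 = 0.09464, so ω = 2 arcsin(0.09464) ≈ 10.9°.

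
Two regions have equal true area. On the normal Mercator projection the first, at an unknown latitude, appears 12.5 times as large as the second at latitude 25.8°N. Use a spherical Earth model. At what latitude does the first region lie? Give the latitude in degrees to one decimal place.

75.2°

For equal true areas on Mercator, apparent areas scale as sec²φ, so the ratio is cos²φ₂ / cos²φ₁.
cos²φ₂ / cos²φ₁ = 12.5  ⇒  cos φ₁ = cos 25.8° / √12.5 = 0.9003/3.536 = 0.2546.
φ₁ = arccos(0.2546) ≈ 75.2°.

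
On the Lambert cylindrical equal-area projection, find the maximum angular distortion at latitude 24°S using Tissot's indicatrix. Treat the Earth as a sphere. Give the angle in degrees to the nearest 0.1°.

The Lambert cylindrical equal-area projection is the cylindrical equal-area projection with its standard parallel at the equator (φ₀ = 0). Cylindrical equal-area (φ₀ = 0°): h = cos φ / cos 0° along meridians, k = cos 0° / cos φ along parallels; h·k = 1.
At 24°: h = 0.9135, k = 1.095; principal scales a = 1.095, b = 0.9135.
sin(ω/2) = (a − b)/(a + b) = 0.1811/2.008 = 0.09018, so ω = 2 arcsin(0.09018) ≈ 10.3°.

10.3°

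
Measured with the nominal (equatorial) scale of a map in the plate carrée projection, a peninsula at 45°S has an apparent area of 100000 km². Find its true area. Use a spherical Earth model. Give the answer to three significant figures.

70700 km²

In the plate carrée (x = Rλ, y = Rφ), meridians are true-scale (h = 1) and parallels are stretched by k = sec φ.
Areal scale = h·k = 1 × sec φ; at 45°, h = 1.000, k = 1.414, so h·k = 1.414.
True area = apparent / (areal scale) = 100000 / 1.414 ≈ 70700 km².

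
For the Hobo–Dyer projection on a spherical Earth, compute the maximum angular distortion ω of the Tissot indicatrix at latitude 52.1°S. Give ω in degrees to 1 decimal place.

29.0°

The Hobo–Dyer projection is cylindrical equal-area with φ₀ = 37.5°. For cylindrical equal-area with standard parallel φ₀, h = cos φ / cos φ₀ and k = cos φ₀ / cos φ, so h·k = 1.
At 52.1°: h = 0.7743, k = 1.292; principal scales a = 1.292, b = 0.7743.
sin(ω/2) = (a − b)/(a + b) = 0.5172/2.066 = 0.2504, so ω = 2 arcsin(0.2504) ≈ 29.0°.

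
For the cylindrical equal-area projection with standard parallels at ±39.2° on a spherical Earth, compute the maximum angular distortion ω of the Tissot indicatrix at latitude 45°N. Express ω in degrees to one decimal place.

10.5°

Cylindrical equal-area (φ₀ = 39.2°): h = cos φ / cos 39.2° along meridians, k = cos 39.2° / cos φ along parallels; h·k = 1.
At 45°: h = 0.9125, k = 1.096; principal scales a = 1.096, b = 0.9125.
sin(ω/2) = (a − b)/(a + b) = 0.1835/2.008 = 0.09135, so ω = 2 arcsin(0.09135) ≈ 10.5°.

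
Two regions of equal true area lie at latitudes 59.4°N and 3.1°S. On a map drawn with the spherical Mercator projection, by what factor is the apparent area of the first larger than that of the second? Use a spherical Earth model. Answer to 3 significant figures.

3.85

Mercator is conformal with k = sec φ, so areal scale = k² = sec²φ.
At 59.4°: sec²(59.4°) = 1/0.5090² = 3.859.
At 3.1°: sec²(3.1°) = 1/0.9985² = 1.003.
Ratio = 3.859/1.003 = cos²(3.1°)/cos²(59.4°) ≈ 3.85.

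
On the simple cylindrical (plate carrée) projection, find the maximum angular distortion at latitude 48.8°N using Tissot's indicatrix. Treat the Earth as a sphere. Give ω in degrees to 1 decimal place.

23.7°

In the plate carrée (x = Rλ, y = Rφ), meridians are true-scale (h = 1) and parallels are stretched by k = sec φ.
At 48.8°: h = 1.000, k = 1.518; principal scales a = 1.518, b = 1.000.
sin(ω/2) = (a − b)/(a + b) = 0.5182/2.518 = 0.2058, so ω = 2 arcsin(0.2058) ≈ 23.7°.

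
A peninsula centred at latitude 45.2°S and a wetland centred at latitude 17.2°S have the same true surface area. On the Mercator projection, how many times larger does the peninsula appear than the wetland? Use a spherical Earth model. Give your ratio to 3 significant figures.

Mercator areal scale is sec²φ.
At 45.2°: sec²(45.2°) = 1/0.7046² = 2.014.
At 17.2°: sec²(17.2°) = 1/0.9553² = 1.096.
Ratio = 2.014/1.096 = cos²(17.2°)/cos²(45.2°) ≈ 1.84.

1.84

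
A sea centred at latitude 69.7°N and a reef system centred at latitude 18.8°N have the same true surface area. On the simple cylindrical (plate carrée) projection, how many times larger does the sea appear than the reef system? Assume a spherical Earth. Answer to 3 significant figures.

2.73

Plate carrée maps x = Rλ, y = Rφ. The meridian scale is h = 1 and the parallel scale is k = 1/cos φ = sec φ.
Areal scale at 69.7°: h·k = 1.000 × 2.882 = 2.882.
Areal scale at 18.8°: h·k = 1.000 × 1.056 = 1.056.
Ratio = 2.882/1.056 ≈ 2.73.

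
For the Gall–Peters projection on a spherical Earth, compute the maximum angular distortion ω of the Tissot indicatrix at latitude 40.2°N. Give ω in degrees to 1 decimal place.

The Gall–Peters projection is cylindrical equal-area with φ₀ = 45°. A cylindrical equal-area projection with standard parallel φ₀ has meridian scale h = cos φ / cos φ₀ and parallel scale k = cos φ₀ / cos φ (so areas are preserved, h·k = 1).
At 40.2°: h = 1.080, k = 0.9258; principal scales a = 1.080, b = 0.9258.
sin(ω/2) = (a − b)/(a + b) = 0.1544/2.006 = 0.07697, so ω = 2 arcsin(0.07697) ≈ 8.8°.

8.8°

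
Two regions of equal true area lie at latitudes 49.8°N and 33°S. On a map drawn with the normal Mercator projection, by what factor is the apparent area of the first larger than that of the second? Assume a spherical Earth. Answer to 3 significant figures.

1.69

On Mercator, area is exaggerated by sec²φ = 1/cos²φ.
At 49.8°: sec²(49.8°) = 1/0.6455² = 2.400.
At 33°: sec²(33°) = 1/0.8387² = 1.422.
Ratio = 2.400/1.422 = cos²(33°)/cos²(49.8°) ≈ 1.69.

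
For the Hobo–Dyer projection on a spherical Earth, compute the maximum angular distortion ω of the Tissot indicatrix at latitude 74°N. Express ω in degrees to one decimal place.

103.4°

The Hobo–Dyer projection is cylindrical equal-area with φ₀ = 37.5°. For cylindrical equal-area with standard parallel φ₀, h = cos φ / cos φ₀ and k = cos φ₀ / cos φ, so h·k = 1.
At 74°: h = 0.3474, k = 2.878; principal scales a = 2.878, b = 0.3474.
sin(ω/2) = (a − b)/(a + b) = 2.531/3.226 = 0.7846, so ω = 2 arcsin(0.7846) ≈ 103.4°.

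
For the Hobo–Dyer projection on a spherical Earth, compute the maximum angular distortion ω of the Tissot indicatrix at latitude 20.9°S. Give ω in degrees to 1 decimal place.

The Hobo–Dyer projection is cylindrical equal-area with φ₀ = 37.5°. For cylindrical equal-area with standard parallel φ₀, h = cos φ / cos φ₀ and k = cos φ₀ / cos φ, so h·k = 1.
At 20.9°: h = 1.178, k = 0.8492; principal scales a = 1.178, b = 0.8492.
sin(ω/2) = (a − b)/(a + b) = 0.3283/2.027 = 0.1620, so ω = 2 arcsin(0.1620) ≈ 18.6°.

18.6°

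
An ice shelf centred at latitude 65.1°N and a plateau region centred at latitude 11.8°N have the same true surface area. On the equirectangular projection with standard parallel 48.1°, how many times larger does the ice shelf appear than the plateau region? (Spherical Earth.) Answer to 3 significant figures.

2.32

With standard parallel φ₀ = 48.1°, the equirectangular projection gives x = Rλ cos φ₀, y = Rφ, so h = 1 and k = cos 48.1° / cos φ.
Areal scale at 65.1°: h·k = 1.000 × 1.586 = 1.586.
Areal scale at 11.8°: h·k = 1.000 × 0.6823 = 0.6823.
Ratio = 1.586/0.6823 ≈ 2.32.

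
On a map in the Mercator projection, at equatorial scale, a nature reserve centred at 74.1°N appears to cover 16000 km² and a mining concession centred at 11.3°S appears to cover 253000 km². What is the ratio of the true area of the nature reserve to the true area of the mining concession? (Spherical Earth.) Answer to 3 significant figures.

0.00494

On Mercator the areal scale is sec²φ, so true area = apparent × cos²φ.
True area of nature reserve: 16000 × cos²(74.1°) = 16000 × 0.07505 = 1201 km².
True area of mining concession: 253000 × cos²(11.3°) = 253000 × 0.9616 = 243300 km².
Ratio = 1201 / 243300 ≈ 0.00494.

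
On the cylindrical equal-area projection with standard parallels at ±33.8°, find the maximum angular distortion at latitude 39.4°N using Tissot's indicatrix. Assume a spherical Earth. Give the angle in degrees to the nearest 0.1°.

8.3°

Cylindrical equal-area (φ₀ = 33.8°): h = cos φ / cos 33.8° along meridians, k = cos 33.8° / cos φ along parallels; h·k = 1.
At 39.4°: h = 0.9299, k = 1.075; principal scales a = 1.075, b = 0.9299.
sin(ω/2) = (a − b)/(a + b) = 0.1455/2.005 = 0.07255, so ω = 2 arcsin(0.07255) ≈ 8.3°.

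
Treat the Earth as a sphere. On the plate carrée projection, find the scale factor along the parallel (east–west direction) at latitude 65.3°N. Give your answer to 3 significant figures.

2.39

In the plate carrée (x = Rλ, y = Rφ), meridians are true-scale (h = 1) and parallels are stretched by k = sec φ.
k = 1/cos 65.3° = 1/0.4179 = 2.393.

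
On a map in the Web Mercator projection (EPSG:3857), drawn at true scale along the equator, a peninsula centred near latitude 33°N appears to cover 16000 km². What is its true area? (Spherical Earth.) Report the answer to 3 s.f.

11300 km²

For Mercator, h = k = sec φ (a conformal cylindrical projection has a single point scale, 1/cos φ).
Areal scale = k² = sec²φ = 1/cos²(33°) = 1/0.8387² = 1.422.
True area = apparent / (areal scale) = 16000 / 1.422 ≈ 11300 km².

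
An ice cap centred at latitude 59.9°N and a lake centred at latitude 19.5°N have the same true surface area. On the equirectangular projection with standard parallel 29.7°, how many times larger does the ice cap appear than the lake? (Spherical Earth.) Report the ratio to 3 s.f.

1.88

In the equirectangular projection with standard parallel φ₀ = 29.7° (x = Rλ cos φ₀, y = Rφ), meridians are true-scale (h = 1) and the parallel scale is k = cos φ₀ / cos φ.
Areal scale at 59.9°: h·k = 1.000 × 1.732 = 1.732.
Areal scale at 19.5°: h·k = 1.000 × 0.9215 = 0.9215.
Ratio = 1.732/0.9215 ≈ 1.88.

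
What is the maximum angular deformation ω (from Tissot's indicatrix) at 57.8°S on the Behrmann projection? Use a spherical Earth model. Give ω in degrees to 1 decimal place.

53.6°

The Behrmann projection is cylindrical equal-area with φ₀ = 30°. For cylindrical equal-area with standard parallel φ₀, h = cos φ / cos φ₀ and k = cos φ₀ / cos φ, so h·k = 1.
At 57.8°: h = 0.6153, k = 1.625; principal scales a = 1.625, b = 0.6153.
sin(ω/2) = (a − b)/(a + b) = 1.010/2.241 = 0.4507, so ω = 2 arcsin(0.4507) ≈ 53.6°.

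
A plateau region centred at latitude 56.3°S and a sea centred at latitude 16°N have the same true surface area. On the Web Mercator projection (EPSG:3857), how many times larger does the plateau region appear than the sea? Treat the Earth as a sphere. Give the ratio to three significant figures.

3.00

On Mercator, area is exaggerated by sec²φ = 1/cos²φ.
At 56.3°: sec²(56.3°) = 1/0.5548² = 3.248.
At 16°: sec²(16°) = 1/0.9613² = 1.082.
Ratio = 3.248/1.082 = cos²(16°)/cos²(56.3°) ≈ 3.00.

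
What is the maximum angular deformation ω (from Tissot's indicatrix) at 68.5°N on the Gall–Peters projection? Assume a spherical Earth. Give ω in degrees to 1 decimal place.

70.4°

The Gall–Peters projection is cylindrical equal-area with φ₀ = 45°. A cylindrical equal-area projection with standard parallel φ₀ has meridian scale h = cos φ / cos φ₀ and parallel scale k = cos φ₀ / cos φ (so areas are preserved, h·k = 1).
At 68.5°: h = 0.5183, k = 1.929; principal scales a = 1.929, b = 0.5183.
sin(ω/2) = (a − b)/(a + b) = 1.411/2.448 = 0.5765, so ω = 2 arcsin(0.5765) ≈ 70.4°.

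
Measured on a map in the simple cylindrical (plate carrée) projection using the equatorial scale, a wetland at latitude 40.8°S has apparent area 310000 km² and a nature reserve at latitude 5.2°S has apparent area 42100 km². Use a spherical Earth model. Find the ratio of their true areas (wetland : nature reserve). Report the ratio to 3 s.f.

On the plate carrée, areal scale = h·k = 1 × sec φ, so true area = apparent × cos φ.
True area of wetland: 310000 × cos(40.8°) = 310000 × 0.7570 = 234700 km².
True area of nature reserve: 42100 × cos(5.2°) = 42100 × 0.9959 = 41930 km².
Ratio = 234700 / 41930 ≈ 5.60.

5.60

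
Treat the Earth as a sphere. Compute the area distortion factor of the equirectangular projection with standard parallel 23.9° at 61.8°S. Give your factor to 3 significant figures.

With standard parallel φ₀ = 23.9°, the equirectangular projection gives x = Rλ cos φ₀, y = Rφ, so h = 1 and k = cos 23.9° / cos φ.
Areal scale = h·k = 1 × cos φ₀ / cos φ; at 61.8°, h = 1.000, k = 1.935, so h·k = 1.935.

1.93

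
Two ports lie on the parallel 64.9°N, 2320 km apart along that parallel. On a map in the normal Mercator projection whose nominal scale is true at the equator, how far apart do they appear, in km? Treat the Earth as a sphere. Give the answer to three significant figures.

For Mercator, h = k = sec φ (a conformal cylindrical projection has a single point scale, 1/cos φ).
Along the parallel, k = sec 64.9° = 1/0.4242 = 2.357.
Map distance = 2320 × 2.357 ≈ 5470 km.

5470 km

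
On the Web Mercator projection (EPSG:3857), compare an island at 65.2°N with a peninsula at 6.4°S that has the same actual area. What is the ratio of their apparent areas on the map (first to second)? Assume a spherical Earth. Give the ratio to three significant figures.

On Mercator, area is exaggerated by sec²φ = 1/cos²φ.
At 65.2°: sec²(65.2°) = 1/0.4195² = 5.684.
At 6.4°: sec²(6.4°) = 1/0.9938² = 1.013.
Ratio = 5.684/1.013 = cos²(6.4°)/cos²(65.2°) ≈ 5.61.

5.61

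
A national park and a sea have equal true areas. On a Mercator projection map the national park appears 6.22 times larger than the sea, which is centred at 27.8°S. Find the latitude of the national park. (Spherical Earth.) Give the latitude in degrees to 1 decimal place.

Mercator areal scale is sec²φ, so apparent-area ratio = sec²φ₁ / sec²φ₂ = cos²φ₂ / cos²φ₁.
cos²φ₂ / cos²φ₁ = 6.22  ⇒  cos φ₁ = cos 27.8° / √6.22 = 0.8846/2.494 = 0.3547.
φ₁ = arccos(0.3547) ≈ 69.2°.

69.2°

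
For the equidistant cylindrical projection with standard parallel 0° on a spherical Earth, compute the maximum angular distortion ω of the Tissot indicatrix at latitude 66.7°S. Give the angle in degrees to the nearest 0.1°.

51.3°

In the plate carrée (x = Rλ, y = Rφ), meridians are true-scale (h = 1) and parallels are stretched by k = sec φ.
At 66.7°: h = 1.000, k = 2.528; principal scales a = 2.528, b = 1.000.
sin(ω/2) = (a − b)/(a + b) = 1.528/3.528 = 0.4331, so ω = 2 arcsin(0.4331) ≈ 51.3°.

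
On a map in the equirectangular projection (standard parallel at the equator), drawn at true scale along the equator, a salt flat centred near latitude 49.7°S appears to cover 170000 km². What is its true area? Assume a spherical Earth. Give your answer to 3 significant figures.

Plate carrée maps x = Rλ, y = Rφ. The meridian scale is h = 1 and the parallel scale is k = 1/cos φ = sec φ.
Areal scale = h·k = 1 × sec φ; at 49.7°, h = 1.000, k = 1.546, so h·k = 1.546.
True area = apparent / (areal scale) = 170000 / 1.546 ≈ 110000 km².

110000 km²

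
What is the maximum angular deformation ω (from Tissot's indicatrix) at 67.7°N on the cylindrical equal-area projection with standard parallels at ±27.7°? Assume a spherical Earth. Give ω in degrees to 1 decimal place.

A cylindrical equal-area projection with standard parallel φ₀ has meridian scale h = cos φ / cos φ₀ and parallel scale k = cos φ₀ / cos φ (so areas are preserved, h·k = 1).
At 67.7°: h = 0.4286, k = 2.333; principal scales a = 2.333, b = 0.4286.
sin(ω/2) = (a − b)/(a + b) = 1.905/2.762 = 0.6897, so ω = 2 arcsin(0.6897) ≈ 87.2°.

87.2°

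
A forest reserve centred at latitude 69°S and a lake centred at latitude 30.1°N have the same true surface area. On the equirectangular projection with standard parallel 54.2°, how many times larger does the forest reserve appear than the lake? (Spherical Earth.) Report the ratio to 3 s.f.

The equidistant cylindrical projection with φ₀ = 54.2° has h = 1 (meridians true) and k = cos φ₀ / cos φ along parallels.
Areal scale at 69°: h·k = 1.000 × 1.632 = 1.632.
Areal scale at 30.1°: h·k = 1.000 × 0.6761 = 0.6761.
Ratio = 1.632/0.6761 ≈ 2.41.

2.41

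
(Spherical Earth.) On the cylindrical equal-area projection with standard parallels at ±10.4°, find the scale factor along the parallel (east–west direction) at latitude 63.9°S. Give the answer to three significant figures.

A cylindrical equal-area projection with standard parallel φ₀ has meridian scale h = cos φ / cos φ₀ and parallel scale k = cos φ₀ / cos φ (so areas are preserved, h·k = 1).
k = cos 10.4° / cos 63.9° = 0.9836/0.4399 = 2.236.

2.24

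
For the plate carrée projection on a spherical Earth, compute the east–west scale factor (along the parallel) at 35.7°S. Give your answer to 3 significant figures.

In the plate carrée (x = Rλ, y = Rφ), meridians are true-scale (h = 1) and parallels are stretched by k = sec φ.
k = 1/cos 35.7° = 1/0.8121 = 1.231.

1.23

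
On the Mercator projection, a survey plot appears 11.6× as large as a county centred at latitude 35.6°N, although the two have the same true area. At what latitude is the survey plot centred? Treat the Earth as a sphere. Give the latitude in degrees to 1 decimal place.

76.2°

Mercator areal scale is sec²φ, so apparent-area ratio = sec²φ₁ / sec²φ₂ = cos²φ₂ / cos²φ₁.
cos²φ₂ / cos²φ₁ = 11.6  ⇒  cos φ₁ = cos 35.6° / √11.6 = 0.8131/3.406 = 0.2387.
φ₁ = arccos(0.2387) ≈ 76.2°.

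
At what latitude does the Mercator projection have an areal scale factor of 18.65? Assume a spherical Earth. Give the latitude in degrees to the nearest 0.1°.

Mercator areal scale is sec²φ.
sec²φ = 18.65  ⇒  cos²φ = 0.05362  ⇒  cos φ = 0.2316.
φ = arccos(0.2316) ≈ 76.6°.

76.6°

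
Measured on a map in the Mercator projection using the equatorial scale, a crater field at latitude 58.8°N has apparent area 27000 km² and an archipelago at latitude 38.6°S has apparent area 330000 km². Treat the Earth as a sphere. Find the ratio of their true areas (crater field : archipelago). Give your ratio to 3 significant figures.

On Mercator the areal scale is sec²φ, so true area = apparent × cos²φ.
True area of crater field: 27000 × cos²(58.8°) = 27000 × 0.2684 = 7246 km².
True area of archipelago: 330000 × cos²(38.6°) = 330000 × 0.6108 = 201600 km².
Ratio = 7246 / 201600 ≈ 0.0359.

0.0359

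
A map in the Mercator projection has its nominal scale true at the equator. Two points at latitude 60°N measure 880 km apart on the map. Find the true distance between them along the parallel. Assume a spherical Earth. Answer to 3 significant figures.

For Mercator, h = k = sec φ (a conformal cylindrical projection has a single point scale, 1/cos φ).
Along the parallel at 60°, map distances are exaggerated by k = sec 60° = 2.000.
True distance = 880 / 2.000 = 880 × cos 60° ≈ 440 km.

440 km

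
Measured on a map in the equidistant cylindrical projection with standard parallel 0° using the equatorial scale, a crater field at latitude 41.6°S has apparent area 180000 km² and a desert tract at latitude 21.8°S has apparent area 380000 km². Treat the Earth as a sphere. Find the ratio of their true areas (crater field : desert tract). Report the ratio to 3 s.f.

0.382

Plate carrée has h = 1 and k = sec φ, giving areal scale sec φ; true area = (apparent area) · cos φ.
True area of crater field: 180000 × cos(41.6°) = 180000 × 0.7478 = 134600 km².
True area of desert tract: 380000 × cos(21.8°) = 380000 × 0.9285 = 352800 km².
Ratio = 134600 / 352800 ≈ 0.382.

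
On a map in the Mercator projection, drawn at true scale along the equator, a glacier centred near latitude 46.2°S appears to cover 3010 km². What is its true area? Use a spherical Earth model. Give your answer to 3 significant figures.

For Mercator, h = k = sec φ (a conformal cylindrical projection has a single point scale, 1/cos φ).
Areal scale = k² = sec²φ = 1/cos²(46.2°) = 1/0.6921² = 2.087.
True area = apparent / (areal scale) = 3010 / 2.087 ≈ 1440 km².

1440 km²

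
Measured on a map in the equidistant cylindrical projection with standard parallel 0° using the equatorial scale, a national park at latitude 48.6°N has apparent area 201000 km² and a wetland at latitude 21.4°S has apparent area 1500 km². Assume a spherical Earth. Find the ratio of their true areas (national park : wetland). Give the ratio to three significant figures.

On the plate carrée, areal scale = h·k = 1 × sec φ, so true area = apparent × cos φ.
True area of national park: 201000 × cos(48.6°) = 201000 × 0.6613 = 132900 km².
True area of wetland: 1500 × cos(21.4°) = 1500 × 0.9311 = 1397 km².
Ratio = 132900 / 1397 ≈ 95.2.

95.2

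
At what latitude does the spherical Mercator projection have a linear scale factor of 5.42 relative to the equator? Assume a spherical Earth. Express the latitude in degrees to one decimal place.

79.4°

Mercator scale is k = sec φ = 1/cos φ.
1/cos φ = 5.42  ⇒  cos φ = 0.1845  ⇒  φ = arccos(0.1845) ≈ 79.4°.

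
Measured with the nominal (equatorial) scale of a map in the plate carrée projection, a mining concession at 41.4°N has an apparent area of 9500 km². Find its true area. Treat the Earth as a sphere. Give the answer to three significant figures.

7130 km²

Plate carrée maps x = Rλ, y = Rφ. The meridian scale is h = 1 and the parallel scale is k = 1/cos φ = sec φ.
Areal scale = h·k = 1 × sec φ; at 41.4°, h = 1.000, k = 1.333, so h·k = 1.333.
True area = apparent / (areal scale) = 9500 / 1.333 ≈ 7130 km².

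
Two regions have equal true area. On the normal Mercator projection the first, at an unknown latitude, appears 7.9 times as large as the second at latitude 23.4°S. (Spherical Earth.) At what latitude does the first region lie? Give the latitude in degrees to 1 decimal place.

70.9°

For equal true areas on Mercator, apparent areas scale as sec²φ, so the ratio is cos²φ₂ / cos²φ₁.
cos²φ₂ / cos²φ₁ = 7.9  ⇒  cos φ₁ = cos 23.4° / √7.9 = 0.9178/2.811 = 0.3265.
φ₁ = arccos(0.3265) ≈ 70.9°.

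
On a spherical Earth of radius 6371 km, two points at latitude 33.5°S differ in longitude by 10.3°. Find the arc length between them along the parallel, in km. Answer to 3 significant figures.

Arc length along a parallel = R cos φ · Δλ (with Δλ in radians).
= 6371 × cos 33.5° × (10.3° × π/180) = 6371 × 0.8339 × 0.1798 ≈ 955 km.

955 km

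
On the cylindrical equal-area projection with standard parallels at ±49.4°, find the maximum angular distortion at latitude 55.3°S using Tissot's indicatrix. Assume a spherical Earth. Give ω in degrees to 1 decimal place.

Cylindrical equal-area (φ₀ = 49.4°): h = cos φ / cos 49.4° along meridians, k = cos 49.4° / cos φ along parallels; h·k = 1.
At 55.3°: h = 0.8748, k = 1.143; principal scales a = 1.143, b = 0.8748.
sin(ω/2) = (a − b)/(a + b) = 0.2684/2.018 = 0.1330, so ω = 2 arcsin(0.1330) ≈ 15.3°.

15.3°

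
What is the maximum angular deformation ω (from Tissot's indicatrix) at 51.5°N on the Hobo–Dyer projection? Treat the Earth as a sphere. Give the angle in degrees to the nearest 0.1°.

The Hobo–Dyer projection is cylindrical equal-area with φ₀ = 37.5°. A cylindrical equal-area projection with standard parallel φ₀ has meridian scale h = cos φ / cos φ₀ and parallel scale k = cos φ₀ / cos φ (so areas are preserved, h·k = 1).
At 51.5°: h = 0.7847, k = 1.274; principal scales a = 1.274, b = 0.7847.
sin(ω/2) = (a − b)/(a + b) = 0.4898/2.059 = 0.2379, so ω = 2 arcsin(0.2379) ≈ 27.5°.

27.5°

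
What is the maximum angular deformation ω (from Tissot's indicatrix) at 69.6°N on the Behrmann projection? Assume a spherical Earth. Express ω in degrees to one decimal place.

92.3°

Behrmann is a cylindrical equal-area projection with standard parallels at ±30°. Cylindrical equal-area (φ₀ = 30°): h = cos φ / cos 30° along meridians, k = cos 30° / cos φ along parallels; h·k = 1.
At 69.6°: h = 0.4025, k = 2.484; principal scales a = 2.484, b = 0.4025.
sin(ω/2) = (a − b)/(a + b) = 2.082/2.887 = 0.7212, so ω = 2 arcsin(0.7212) ≈ 92.3°.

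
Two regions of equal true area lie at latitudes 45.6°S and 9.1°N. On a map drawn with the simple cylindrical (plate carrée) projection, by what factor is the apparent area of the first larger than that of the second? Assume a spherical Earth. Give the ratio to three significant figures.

1.41

Plate carrée maps x = Rλ, y = Rφ. The meridian scale is h = 1 and the parallel scale is k = 1/cos φ = sec φ.
Areal scale at 45.6°: h·k = 1.000 × 1.429 = 1.429.
Areal scale at 9.1°: h·k = 1.000 × 1.013 = 1.013.
Ratio = 1.429/1.013 ≈ 1.41.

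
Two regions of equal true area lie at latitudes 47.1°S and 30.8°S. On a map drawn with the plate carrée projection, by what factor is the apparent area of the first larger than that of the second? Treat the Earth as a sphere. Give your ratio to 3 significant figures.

For the equirectangular projection with φ₀ = 0 (plate carrée), h = 1 along meridians and k = sec φ along parallels.
Areal scale at 47.1°: h·k = 1.000 × 1.469 = 1.469.
Areal scale at 30.8°: h·k = 1.000 × 1.164 = 1.164.
Ratio = 1.469/1.164 ≈ 1.26.

1.26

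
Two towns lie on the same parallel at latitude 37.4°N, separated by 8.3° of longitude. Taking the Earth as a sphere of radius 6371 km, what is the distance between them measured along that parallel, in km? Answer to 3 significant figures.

733 km

Arc length along a parallel = R cos φ · Δλ (with Δλ in radians).
= 6371 × cos 37.4° × (8.3° × π/180) = 6371 × 0.7944 × 0.1449 ≈ 733 km.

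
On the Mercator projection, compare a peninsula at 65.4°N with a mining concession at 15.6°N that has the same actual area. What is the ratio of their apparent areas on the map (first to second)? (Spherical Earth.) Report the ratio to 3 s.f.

5.35

Mercator is conformal with k = sec φ, so areal scale = k² = sec²φ.
At 65.4°: sec²(65.4°) = 1/0.4163² = 5.771.
At 15.6°: sec²(15.6°) = 1/0.9632² = 1.078.
Ratio = 5.771/1.078 = cos²(15.6°)/cos²(65.4°) ≈ 5.35.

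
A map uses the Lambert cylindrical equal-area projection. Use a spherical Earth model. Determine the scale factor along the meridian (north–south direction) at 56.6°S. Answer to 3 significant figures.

0.550

The Lambert cylindrical equal-area projection is the cylindrical equal-area projection with its standard parallel at the equator (φ₀ = 0). Cylindrical equal-area (φ₀ = 0°): h = cos φ / cos 0° along meridians, k = cos 0° / cos φ along parallels; h·k = 1.
h = cos 56.6° / cos 0° = 0.5505/1.000 = 0.5505.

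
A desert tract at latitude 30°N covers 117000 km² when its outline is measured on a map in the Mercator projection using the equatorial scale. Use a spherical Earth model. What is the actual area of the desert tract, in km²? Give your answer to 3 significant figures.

The Mercator projection is conformal; its linear scale factor is the same in every direction and equals sec φ = 1/cos φ.
Areal scale = k² = sec²φ = 1/cos²(30°) = 1/0.8660² = 1.333.
True area = apparent / (areal scale) = 117000 / 1.333 ≈ 87800 km².

87800 km²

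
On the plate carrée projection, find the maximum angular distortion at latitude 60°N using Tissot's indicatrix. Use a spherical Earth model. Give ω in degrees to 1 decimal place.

38.9°

For the equirectangular projection with φ₀ = 0 (plate carrée), h = 1 along meridians and k = sec φ along parallels.
At 60°: h = 1.000, k = 2.000; principal scales a = 2.000, b = 1.000.
sin(ω/2) = (a − b)/(a + b) = 1.0000/3.000 = 0.3333, so ω = 2 arcsin(0.3333) ≈ 38.9°.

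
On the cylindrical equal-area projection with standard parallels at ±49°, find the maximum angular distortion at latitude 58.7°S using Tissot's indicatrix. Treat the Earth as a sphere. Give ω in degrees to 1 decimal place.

26.5°

For cylindrical equal-area with standard parallel φ₀, h = cos φ / cos φ₀ and k = cos φ₀ / cos φ, so h·k = 1.
At 58.7°: h = 0.7919, k = 1.263; principal scales a = 1.263, b = 0.7919.
sin(ω/2) = (a − b)/(a + b) = 0.4709/2.055 = 0.2292, so ω = 2 arcsin(0.2292) ≈ 26.5°.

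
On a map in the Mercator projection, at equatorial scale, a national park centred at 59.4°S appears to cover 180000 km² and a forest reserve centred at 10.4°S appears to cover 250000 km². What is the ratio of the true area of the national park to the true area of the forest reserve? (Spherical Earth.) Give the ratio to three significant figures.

Since Mercator area scale is 1/cos²φ, the true area equals the apparent area multiplied by cos²φ.
True area of national park: 180000 × cos²(59.4°) = 180000 × 0.2591 = 46640 km².
True area of forest reserve: 250000 × cos²(10.4°) = 250000 × 0.9674 = 241900 km².
Ratio = 46640 / 241900 ≈ 0.193.

0.193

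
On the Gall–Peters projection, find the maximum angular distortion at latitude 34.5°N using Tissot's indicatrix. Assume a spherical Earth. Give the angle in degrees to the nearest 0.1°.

17.5°

Gall–Peters is a cylindrical equal-area projection with standard parallels at ±45°. Cylindrical equal-area (φ₀ = 45°): h = cos φ / cos 45° along meridians, k = cos 45° / cos φ along parallels; h·k = 1.
At 34.5°: h = 1.165, k = 0.8580; principal scales a = 1.165, b = 0.8580.
sin(ω/2) = (a − b)/(a + b) = 0.3075/2.023 = 0.1520, so ω = 2 arcsin(0.1520) ≈ 17.5°.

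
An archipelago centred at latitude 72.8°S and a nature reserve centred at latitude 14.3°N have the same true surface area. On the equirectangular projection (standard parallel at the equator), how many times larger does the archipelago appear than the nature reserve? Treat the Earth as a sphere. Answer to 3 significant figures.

For the equirectangular projection with φ₀ = 0 (plate carrée), h = 1 along meridians and k = sec φ along parallels.
Areal scale at 72.8°: h·k = 1.000 × 3.382 = 3.382.
Areal scale at 14.3°: h·k = 1.000 × 1.032 = 1.032.
Ratio = 3.382/1.032 ≈ 3.28.

3.28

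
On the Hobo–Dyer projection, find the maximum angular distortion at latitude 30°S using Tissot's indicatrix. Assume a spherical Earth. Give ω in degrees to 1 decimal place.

10.0°

Hobo–Dyer is a cylindrical equal-area projection with standard parallels at ±37.5°. For cylindrical equal-area with standard parallel φ₀, h = cos φ / cos φ₀ and k = cos φ₀ / cos φ, so h·k = 1.
At 30°: h = 1.092, k = 0.9161; principal scales a = 1.092, b = 0.9161.
sin(ω/2) = (a − b)/(a + b) = 0.1755/2.008 = 0.08742, so ω = 2 arcsin(0.08742) ≈ 10.0°.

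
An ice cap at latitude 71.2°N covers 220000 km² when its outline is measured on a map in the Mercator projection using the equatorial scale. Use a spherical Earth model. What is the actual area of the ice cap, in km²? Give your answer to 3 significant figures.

22800 km²

The Mercator projection is conformal; its linear scale factor is the same in every direction and equals sec φ = 1/cos φ.
Areal scale = k² = sec²φ = 1/cos²(71.2°) = 1/0.3223² = 9.629.
True area = apparent / (areal scale) = 220000 / 9.629 ≈ 22800 km².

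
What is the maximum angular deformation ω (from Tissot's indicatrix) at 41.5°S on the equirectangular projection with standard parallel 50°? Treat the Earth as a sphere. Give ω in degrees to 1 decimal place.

With standard parallel φ₀ = 50°, the equirectangular projection gives x = Rλ cos φ₀, y = Rφ, so h = 1 and k = cos 50° / cos φ.
At 41.5°: h = 1.000, k = 0.8582; principal scales a = 1.000, b = 0.8582.
sin(ω/2) = (a − b)/(a + b) = 0.1418/1.858 = 0.07628, so ω = 2 arcsin(0.07628) ≈ 8.8°.

8.8°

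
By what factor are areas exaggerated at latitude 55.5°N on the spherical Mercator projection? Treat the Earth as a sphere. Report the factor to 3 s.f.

For Mercator, h = k = sec φ (a conformal cylindrical projection has a single point scale, 1/cos φ).
Areal scale = k² = sec²φ = 1/cos²(55.5°) = 1/0.5664² = 3.117.

3.12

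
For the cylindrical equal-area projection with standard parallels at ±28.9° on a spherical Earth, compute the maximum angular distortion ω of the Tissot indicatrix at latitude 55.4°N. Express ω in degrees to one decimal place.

A cylindrical equal-area projection with standard parallel φ₀ has meridian scale h = cos φ / cos φ₀ and parallel scale k = cos φ₀ / cos φ (so areas are preserved, h·k = 1).
At 55.4°: h = 0.6486, k = 1.542; principal scales a = 1.542, b = 0.6486.
sin(ω/2) = (a − b)/(a + b) = 0.8931/2.190 = 0.4077, so ω = 2 arcsin(0.4077) ≈ 48.1°.

48.1°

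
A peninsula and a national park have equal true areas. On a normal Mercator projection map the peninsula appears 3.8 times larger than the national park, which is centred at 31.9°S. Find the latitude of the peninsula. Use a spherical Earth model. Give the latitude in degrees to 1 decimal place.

For equal true areas on Mercator, apparent areas scale as sec²φ, so the ratio is cos²φ₂ / cos²φ₁.
cos²φ₂ / cos²φ₁ = 3.8  ⇒  cos φ₁ = cos 31.9° / √3.8 = 0.8490/1.949 = 0.4355.
φ₁ = arccos(0.4355) ≈ 64.2°.

64.2°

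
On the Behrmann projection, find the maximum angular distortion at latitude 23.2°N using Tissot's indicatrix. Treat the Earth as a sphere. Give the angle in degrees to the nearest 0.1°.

The Behrmann projection is cylindrical equal-area with φ₀ = 30°. A cylindrical equal-area projection with standard parallel φ₀ has meridian scale h = cos φ / cos φ₀ and parallel scale k = cos φ₀ / cos φ (so areas are preserved, h·k = 1).
At 23.2°: h = 1.061, k = 0.9422; principal scales a = 1.061, b = 0.9422.
sin(ω/2) = (a − b)/(a + b) = 0.1191/2.004 = 0.05945, so ω = 2 arcsin(0.05945) ≈ 6.8°.

6.8°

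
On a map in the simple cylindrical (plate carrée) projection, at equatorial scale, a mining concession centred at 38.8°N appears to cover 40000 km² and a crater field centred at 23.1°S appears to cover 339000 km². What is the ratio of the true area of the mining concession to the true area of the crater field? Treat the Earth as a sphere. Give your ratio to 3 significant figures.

0.1000

On the plate carrée, areal scale = h·k = 1 × sec φ, so true area = apparent × cos φ.
True area of mining concession: 40000 × cos(38.8°) = 40000 × 0.7793 = 31170 km².
True area of crater field: 339000 × cos(23.1°) = 339000 × 0.9198 = 311800 km².
Ratio = 31170 / 311800 ≈ 0.1000.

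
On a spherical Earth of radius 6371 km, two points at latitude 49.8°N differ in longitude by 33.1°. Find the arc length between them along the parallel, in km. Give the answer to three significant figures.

2380 km

Arc length along a parallel = R cos φ · Δλ (with Δλ in radians).
= 6371 × cos 49.8° × (33.1° × π/180) = 6371 × 0.6455 × 0.5777 ≈ 2380 km.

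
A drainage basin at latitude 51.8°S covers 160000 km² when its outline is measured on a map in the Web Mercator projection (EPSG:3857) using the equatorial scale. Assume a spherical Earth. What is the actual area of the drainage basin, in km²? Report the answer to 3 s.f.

Mercator is conformal, so the point scale is isotropic: h = k = sec φ = 1/cos φ.
Areal scale = k² = sec²φ = 1/cos²(51.8°) = 1/0.6184² = 2.615.
True area = apparent / (areal scale) = 160000 / 2.615 ≈ 61200 km².

61200 km²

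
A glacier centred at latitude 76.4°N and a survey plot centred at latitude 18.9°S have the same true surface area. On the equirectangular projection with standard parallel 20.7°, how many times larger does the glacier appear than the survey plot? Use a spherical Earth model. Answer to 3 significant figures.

With standard parallel φ₀ = 20.7°, the equirectangular projection gives x = Rλ cos φ₀, y = Rφ, so h = 1 and k = cos 20.7° / cos φ.
Areal scale at 76.4°: h·k = 1.000 × 3.978 = 3.978.
Areal scale at 18.9°: h·k = 1.000 × 0.9888 = 0.9888.
Ratio = 3.978/0.9888 ≈ 4.02.

4.02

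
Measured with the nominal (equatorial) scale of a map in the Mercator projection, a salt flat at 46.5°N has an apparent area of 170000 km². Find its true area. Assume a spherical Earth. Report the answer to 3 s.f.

The Mercator projection is conformal; its linear scale factor is the same in every direction and equals sec φ = 1/cos φ.
Areal scale = k² = sec²φ = 1/cos²(46.5°) = 1/0.6884² = 2.110.
True area = apparent / (areal scale) = 170000 / 2.110 ≈ 80600 km².

80600 km²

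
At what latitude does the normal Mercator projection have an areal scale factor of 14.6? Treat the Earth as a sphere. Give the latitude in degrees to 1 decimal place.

Mercator areal scale is sec²φ.
sec²φ = 14.6  ⇒  cos²φ = 0.06849  ⇒  cos φ = 0.2617.
φ = arccos(0.2617) ≈ 74.8°.

74.8°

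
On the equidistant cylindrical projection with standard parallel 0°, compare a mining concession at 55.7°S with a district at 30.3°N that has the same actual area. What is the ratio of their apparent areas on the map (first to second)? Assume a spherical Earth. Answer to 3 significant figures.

For the equirectangular projection with φ₀ = 0 (plate carrée), h = 1 along meridians and k = sec φ along parallels.
Areal scale at 55.7°: h·k = 1.000 × 1.775 = 1.775.
Areal scale at 30.3°: h·k = 1.000 × 1.158 = 1.158.
Ratio = 1.775/1.158 ≈ 1.53.

1.53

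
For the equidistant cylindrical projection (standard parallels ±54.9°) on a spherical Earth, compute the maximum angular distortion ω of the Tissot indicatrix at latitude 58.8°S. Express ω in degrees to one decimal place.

6.0°

With standard parallel φ₀ = 54.9°, the equirectangular projection gives x = Rλ cos φ₀, y = Rφ, so h = 1 and k = cos 54.9° / cos φ.
At 58.8°: h = 1.000, k = 1.110; principal scales a = 1.110, b = 1.000.
sin(ω/2) = (a − b)/(a + b) = 0.1100/2.110 = 0.05213, so ω = 2 arcsin(0.05213) ≈ 6.0°.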